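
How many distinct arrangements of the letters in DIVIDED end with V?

Fix V in the last position and arrange the remaining 6 letters.
Those 6 letters have D appearing 3 times and I appearing twice, giving (6)!/(3!·2!) = 60.

60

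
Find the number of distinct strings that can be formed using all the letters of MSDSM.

MSDSM has 5 letters with M appearing twice and S appearing twice.
Dividing 5! = 120 by 2!·2! = 4 for the repeated letters gives 30.

30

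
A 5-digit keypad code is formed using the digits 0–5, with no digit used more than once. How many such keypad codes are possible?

720

Choose and order 5 of the 6 symbols: the first digit has 6 options, the next 5, and so on down to 2.
6 × 5 × 4 × 3 × 2 = 720.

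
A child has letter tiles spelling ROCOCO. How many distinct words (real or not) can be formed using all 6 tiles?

60

ROCOCO has 6 letters with C appearing twice and O appearing 3 times.
Dividing 6! = 720 by 3!·2! = 12 for the repeated letters gives 60.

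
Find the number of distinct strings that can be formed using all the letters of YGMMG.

Letter multiplicities in YGMMG: G×2, M×2, Y×1.
The number of distinct arrangements is 5!/(2!·2!) = 120/4 = 30.

30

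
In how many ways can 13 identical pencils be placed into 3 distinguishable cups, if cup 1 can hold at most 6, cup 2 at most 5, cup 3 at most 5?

By stars and bars, unrestricted non-negative solutions to x_1+…+x_3 = 13 number C(13+2,2) = 105.
Subtract solutions that violate a single cap (substitute x_i' = x_i − (cap_i+1)): x_1 ≥ 7 gives C(8,2) = 28; x_2 ≥ 6 gives C(9,2) = 36; x_3 ≥ 6 gives C(9,2) = 36. Together 100.
Add back pairs where two caps are both exceeded: 1 + 1 + 3 = 5.
By inclusion–exclusion the count is 105 − 100 + 5 = 10.

10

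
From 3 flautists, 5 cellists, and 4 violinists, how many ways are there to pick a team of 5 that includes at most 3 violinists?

Split by how many violinists are chosen (0 through 3).
Sum: C(4,0)·C(8,5) + C(4,1)·C(8,4) + C(4,2)·C(8,3) + C(4,3)·C(8,2) = 56 + 280 + 336 + 112 = 784.

784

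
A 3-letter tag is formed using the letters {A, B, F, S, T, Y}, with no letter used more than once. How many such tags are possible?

120

With no repetition, fill the 3 letters in order: 6 choices, then 5, down to 4.
That product is 6 × 5 × 4 = 120.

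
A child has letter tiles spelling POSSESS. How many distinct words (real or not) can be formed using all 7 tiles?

210

The 7 letters of POSSESS have repeats: S appearing 4 times.
The number of distinct arrangements is 7!/(4!) = 5040/24 = 210.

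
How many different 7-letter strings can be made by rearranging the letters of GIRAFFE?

The 7 letters of GIRAFFE have repeats: F appearing twice.
The number of distinct arrangements is 7!/(2!) = 5040/2 = 2520.

2520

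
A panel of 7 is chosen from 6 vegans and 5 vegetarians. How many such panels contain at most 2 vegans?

Split by how many vegans are chosen (0 through 2).
Sum: C(6,0)·C(5,7) + C(6,1)·C(5,6) + C(6,2)·C(5,5) = 0 + 0 + 15 = 15.

15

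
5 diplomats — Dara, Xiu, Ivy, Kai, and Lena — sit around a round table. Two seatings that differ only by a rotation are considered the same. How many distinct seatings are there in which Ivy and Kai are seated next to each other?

12

Treat {Ivy, Kai} as one unit (2 internal orders) and seat the resulting 4 units around the table: (3)! circular arrangements.
So 2 × (3)! = 2 × 6 = 12.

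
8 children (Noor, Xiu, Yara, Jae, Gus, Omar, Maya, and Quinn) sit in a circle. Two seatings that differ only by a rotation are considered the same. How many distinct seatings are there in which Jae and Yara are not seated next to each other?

All circular seatings of 8 people number (7)! = 5040.
Those with Jae next to Yara: fuse the pair into one unit and seat 7 units around a circle — 2·(6)! = 1440.
Subtracting, 5040 − 1440 = 3600.

3600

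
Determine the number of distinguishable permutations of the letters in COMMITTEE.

45360

COMMITTEE has 9 letters with E appearing twice, M appearing twice, and T appearing twice.
Dividing 9! = 362880 by 2!·2!·2! = 8 for the repeated letters gives 45360.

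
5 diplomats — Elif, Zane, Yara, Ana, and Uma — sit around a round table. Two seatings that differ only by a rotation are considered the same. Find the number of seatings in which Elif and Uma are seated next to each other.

Glue Elif and Uma into a block (2 internal orders). Seating 4 units around a circle gives (3)! arrangements.
So 2 × (3)! = 2 × 6 = 12.

12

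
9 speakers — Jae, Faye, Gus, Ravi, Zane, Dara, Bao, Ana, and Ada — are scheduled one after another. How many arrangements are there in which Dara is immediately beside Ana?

80640

Treat {Dara, Ana} as a single unit. There are 8 units to order, and the pair itself can be ordered 2 ways.
So the count is 2·(8)! = 80640.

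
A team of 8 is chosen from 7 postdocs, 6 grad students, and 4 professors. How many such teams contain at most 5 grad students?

24255

Split by how many grad students are chosen (0 through 5).
Sum: C(6,0)·C(11,8) + C(6,1)·C(11,7) + C(6,2)·C(11,6) + C(6,3)·C(11,5) + C(6,4)·C(11,4) + C(6,5)·C(11,3) = 165 + 1980 + 6930 + 9240 + 4950 + 990 = 24255.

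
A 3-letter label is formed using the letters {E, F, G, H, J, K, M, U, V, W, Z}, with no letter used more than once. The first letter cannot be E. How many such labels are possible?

900

The first letter has 11−1 = 10 choices (anything except E).
The remaining 2 letters are filled from the other 10 symbols without repetition: 10 × 9 = 90.
Total: 10 × 90 = 900.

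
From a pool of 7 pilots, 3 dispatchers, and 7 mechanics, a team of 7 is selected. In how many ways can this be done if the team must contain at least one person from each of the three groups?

Unrestricted: C(17,7) = 19448 ways to pick any 7 of the 17.
Subtract selections that omit an entire group: no pilots → C(10,7) = 120; no dispatchers → C(14,7) = 3432; no mechanics → C(10,7) = 120.
Add back selections omitting two groups (i.e. drawn from a single group): C(7,7) + C(3,7) + C(7,7) = 2.
By inclusion–exclusion: 19448 − 3672 + 2 = 15778.

15778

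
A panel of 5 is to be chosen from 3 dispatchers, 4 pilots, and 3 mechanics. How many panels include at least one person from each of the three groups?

Total 5-person selections from all 10: C(10,5) = 252.
Subtract selections that omit an entire group: no dispatchers → C(7,5) = 21; no pilots → C(6,5) = 6; no mechanics → C(7,5) = 21.
Add back selections omitting two groups (i.e. drawn from a single group): C(3,5) + C(4,5) + C(3,5) = 0.
By inclusion–exclusion: 252 − 48 + 0 = 204.

204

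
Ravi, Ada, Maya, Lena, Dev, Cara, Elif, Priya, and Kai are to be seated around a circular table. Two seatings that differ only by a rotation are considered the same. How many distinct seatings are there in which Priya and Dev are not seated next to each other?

30240

All circular seatings of 9 people number (8)! = 40320.
Seatings with Priya beside Dev: treat them as a block with 2 internal orders, giving 2 × (7)! = 10080.
Subtracting, 40320 − 10080 = 30240.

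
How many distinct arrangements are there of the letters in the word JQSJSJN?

JQSJSJN has 7 letters with J appearing 3 times and S appearing twice.
Dividing 7! = 5040 by 3!·2! = 12 for the repeated letters gives 420.

420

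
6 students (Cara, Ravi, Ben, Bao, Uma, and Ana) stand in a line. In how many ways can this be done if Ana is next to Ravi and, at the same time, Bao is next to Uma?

Treat {Ana,Ravi} as one block (2 orders) and {Bao,Uma} as another (2 orders).
That leaves 4 units to arrange: 2 × 2 × 4! = 4 × 24 = 96.

96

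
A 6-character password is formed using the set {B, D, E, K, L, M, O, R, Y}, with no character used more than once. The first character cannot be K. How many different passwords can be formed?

53760

The first character has 9−1 = 8 choices (anything except K).
The remaining 5 characters are filled from the other 8 symbols without repetition: 8 × 7 × 6 × 5 × 4 = 6720.
Total: 8 × 6720 = 53760.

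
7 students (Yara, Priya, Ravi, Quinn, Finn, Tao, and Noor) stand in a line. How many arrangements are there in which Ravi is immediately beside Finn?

1440

Place the 5 others and the Ravi-Finn pair as 6 objects in a line; the pair has 2 internal arrangements.
So the count is 2·(6)! = 1440.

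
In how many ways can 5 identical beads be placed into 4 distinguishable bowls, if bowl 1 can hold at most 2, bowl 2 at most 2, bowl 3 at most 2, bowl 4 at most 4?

Without the upper bounds there are C(8,3) = 56 ways to split 5 among 4 bowls.
Subtract solutions that violate a single cap (substitute x_i' = x_i − (cap_i+1)): x_1 ≥ 3 gives C(5,3) = 10; x_2 ≥ 3 gives C(5,3) = 10; x_3 ≥ 3 gives C(5,3) = 10; x_4 ≥ 5 gives C(3,3) = 1. Together 31.
No two caps can be exceeded simultaneously, so the pair terms are all 0.
By inclusion–exclusion the count is 56 − 31 + 0 = 25.

25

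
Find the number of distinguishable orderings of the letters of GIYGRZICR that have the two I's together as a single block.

10080

Treat the 2 copies of I as a single block. The multiset to arrange is then {II, C, G, G, R, R, Y, Z}, 8 items in all.
That gives (8)!/(2!·2!) = 10080 arrangements.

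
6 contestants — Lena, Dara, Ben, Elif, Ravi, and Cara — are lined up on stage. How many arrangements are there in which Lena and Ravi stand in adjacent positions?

Place the 4 others and the Lena-Ravi pair as 5 objects in a line; the pair has 2 internal arrangements.
That gives 2 × 5! = 2 × 120 = 240.

240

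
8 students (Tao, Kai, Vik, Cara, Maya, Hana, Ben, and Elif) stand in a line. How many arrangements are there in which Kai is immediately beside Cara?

Glue Kai and Cara into one block (2 internal orders), leaving 7 units to arrange in a row.
That gives 2 × 7! = 2 × 5040 = 10080.

10080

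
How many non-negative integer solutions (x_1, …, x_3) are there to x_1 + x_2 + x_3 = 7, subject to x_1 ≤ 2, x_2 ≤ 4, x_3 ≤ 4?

By stars and bars, unrestricted non-negative solutions to x_1+…+x_3 = 7 number C(7+2,2) = 36.
Subtract solutions that violate a single cap (substitute x_i' = x_i − (cap_i+1)): x_1 ≥ 3 gives C(6,2) = 15; x_2 ≥ 5 gives C(4,2) = 6; x_3 ≥ 5 gives C(4,2) = 6. Together 27.
No two caps can be exceeded simultaneously, so the pair terms are all 0.
By inclusion–exclusion the count is 36 − 27 + 0 = 9.

9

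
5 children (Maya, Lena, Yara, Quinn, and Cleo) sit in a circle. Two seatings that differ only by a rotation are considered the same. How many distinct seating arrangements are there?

24

Around a circle, 5 distinct people have 5!/5 = (4)! = 24 rotationally distinct seatings.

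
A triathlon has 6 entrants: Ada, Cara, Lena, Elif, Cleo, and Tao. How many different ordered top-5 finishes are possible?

This is an ordered selection of 5 from 6: P(6,5).
That gives 6 × 5 × 4 × 3 × 2 = 720.

720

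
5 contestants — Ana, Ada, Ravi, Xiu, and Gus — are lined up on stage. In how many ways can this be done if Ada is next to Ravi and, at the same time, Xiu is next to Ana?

Treat {Ada,Ravi} as one block (2 orders) and {Xiu,Ana} as another (2 orders).
That leaves 3 units to arrange: 2 × 2 × 3! = 4 × 6 = 24.

24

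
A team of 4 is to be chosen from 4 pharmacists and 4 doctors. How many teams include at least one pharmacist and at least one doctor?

68

Unrestricted: C(8,4) = 70 ways to pick any 4 of the 8.
Selections missing a whole group: no pharmacists → C(4,4) = 1; no doctors → C(4,4) = 1.
Both groups omitted at once is impossible, so 70 − 2 = 68.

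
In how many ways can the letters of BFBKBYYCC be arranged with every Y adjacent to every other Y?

3360

Treat the 2 copies of Y as a single block. The multiset to arrange is then {YY, B, B, B, C, C, F, K}, 8 items in all.
That gives (8)!/(3!·2!) = 3360 arrangements.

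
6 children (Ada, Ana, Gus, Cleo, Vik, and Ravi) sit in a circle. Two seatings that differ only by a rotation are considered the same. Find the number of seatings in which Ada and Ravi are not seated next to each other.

72

Without the restriction there are (5)! = 120 seatings.
Those with Ada next to Ravi: fuse the pair into one unit and seat 5 units around a circle — 2·(4)! = 48.
Subtracting, 120 − 48 = 72.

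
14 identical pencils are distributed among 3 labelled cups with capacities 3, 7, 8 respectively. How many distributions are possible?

Ignoring the caps, the number of non-negative solutions to x_1+…+x_3 = 14 is C(16,2) = 120.
Subtract solutions that violate a single cap (substitute x_i' = x_i − (cap_i+1)): x_1 ≥ 4 gives C(12,2) = 66; x_2 ≥ 8 gives C(8,2) = 28; x_3 ≥ 9 gives C(7,2) = 21. Together 115.
Add back pairs where two caps are both exceeded: 6 + 3 + 0 = 9.
By inclusion–exclusion the count is 120 − 115 + 9 = 14.

14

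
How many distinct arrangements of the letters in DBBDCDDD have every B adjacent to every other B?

42

Treat the 2 copies of B as a single block. The multiset to arrange is then {BB, C, D, D, D, D, D}, 7 items in all.
That gives (7)!/(5!) = 42 arrangements.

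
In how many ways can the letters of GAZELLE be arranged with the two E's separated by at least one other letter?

900

Total arrangements of GAZELLE: 7!/(2!·2!) = 1260.
If the two E's are adjacent, glue them into one block, leaving 6 items to arrange: (6)!/(2!) = 360 ways.
Subtracting, 1260 − 360 = 900 arrangements keep the E's apart.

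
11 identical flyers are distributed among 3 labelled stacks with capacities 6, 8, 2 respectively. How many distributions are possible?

Ignoring the caps, the number of non-negative solutions to x_1+…+x_3 = 11 is C(13,2) = 78.
Subtract solutions that violate a single cap (substitute x_i' = x_i − (cap_i+1)): x_1 ≥ 7 gives C(6,2) = 15; x_2 ≥ 9 gives C(4,2) = 6; x_3 ≥ 3 gives C(10,2) = 45. Together 66.
Add back pairs where two caps are both exceeded: 0 + 3 + 0 = 3.
By inclusion–exclusion the count is 78 − 66 + 3 = 15.

15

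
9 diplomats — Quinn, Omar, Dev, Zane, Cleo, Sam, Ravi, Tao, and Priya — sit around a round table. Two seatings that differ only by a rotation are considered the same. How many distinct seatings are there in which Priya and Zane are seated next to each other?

10080

Glue Priya and Zane into a block (2 internal orders). Seating 8 units around a circle gives (7)! arrangements.
So 2 × (7)! = 2 × 5040 = 10080.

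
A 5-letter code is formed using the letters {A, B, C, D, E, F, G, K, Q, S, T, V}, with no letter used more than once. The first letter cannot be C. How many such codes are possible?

The first letter has 12−1 = 11 choices (anything except C).
The remaining 4 letters are filled from the other 11 symbols without repetition: 11 × 10 × 9 × 8 = 7920.
Total: 11 × 7920 = 87120.

87120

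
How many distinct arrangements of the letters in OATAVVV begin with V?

Fix V in the first position and arrange the remaining 6 letters.
Those 6 letters have A appearing twice and V appearing twice, giving (6)!/(2!·2!) = 180.

180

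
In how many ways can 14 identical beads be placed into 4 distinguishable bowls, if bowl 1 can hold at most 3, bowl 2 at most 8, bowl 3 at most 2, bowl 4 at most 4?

19

Without the upper bounds there are C(17,3) = 680 ways to split 14 among 4 bowls.
Subtract solutions that violate a single cap (substitute x_i' = x_i − (cap_i+1)): x_1 ≥ 4 gives C(13,3) = 286; x_2 ≥ 9 gives C(8,3) = 56; x_3 ≥ 3 gives C(14,3) = 364; x_4 ≥ 5 gives C(12,3) = 220. Together 926.
Add back pairs where two caps are both exceeded: 4 + 120 + 56 + 10 + 1 + 84 = 275.
Subtract triples: 0 + 0 + 10 + 0 = 10.
By inclusion–exclusion the count is 680 − 926 + 275 − 10 = 19.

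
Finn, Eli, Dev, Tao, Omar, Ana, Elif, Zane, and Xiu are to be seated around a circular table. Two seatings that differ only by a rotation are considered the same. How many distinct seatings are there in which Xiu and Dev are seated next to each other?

Glue Xiu and Dev into a block (2 internal orders). Seating 8 units around a circle gives (7)! arrangements.
So 2 × (7)! = 2 × 5040 = 10080.

10080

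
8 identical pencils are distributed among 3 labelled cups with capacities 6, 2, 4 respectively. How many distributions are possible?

By stars and bars, unrestricted non-negative solutions to x_1+…+x_3 = 8 number C(8+2,2) = 45.
Subtract solutions that violate a single cap (substitute x_i' = x_i − (cap_i+1)): x_1 ≥ 7 gives C(3,2) = 3; x_2 ≥ 3 gives C(7,2) = 21; x_3 ≥ 5 gives C(5,2) = 10. Together 34.
Add back pairs where two caps are both exceeded: 0 + 0 + 1 = 1.
By inclusion–exclusion the count is 45 − 34 + 1 = 12.

12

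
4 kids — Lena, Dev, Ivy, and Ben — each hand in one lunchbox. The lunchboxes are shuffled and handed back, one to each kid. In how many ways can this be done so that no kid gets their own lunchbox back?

9

Let Aᵢ be the assignments in which kid i gets their own lunchbox. We want the size of the complement of A₁∪…∪A_4.
By inclusion–exclusion this is Σ_{j=0}^{4} (−1)^j C(4,j)·(4−j)!.
Computing: 24 − 24 + 12 − 4 + 1 = 9.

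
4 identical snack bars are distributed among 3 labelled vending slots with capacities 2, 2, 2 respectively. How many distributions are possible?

6

By stars and bars, unrestricted non-negative solutions to x_1+…+x_3 = 4 number C(4+2,2) = 15.
Subtract solutions that violate a single cap (substitute x_i' = x_i − (cap_i+1)): x_1 ≥ 3 gives C(3,2) = 3; x_2 ≥ 3 gives C(3,2) = 3; x_3 ≥ 3 gives C(3,2) = 3. Together 9.
No two caps can be exceeded simultaneously, so the pair terms are all 0.
By inclusion–exclusion the count is 15 − 9 + 0 = 6.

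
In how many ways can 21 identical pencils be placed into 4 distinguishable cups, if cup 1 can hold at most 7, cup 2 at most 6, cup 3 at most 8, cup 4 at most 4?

35

Without the upper bounds there are C(24,3) = 2024 ways to split 21 among 4 cups.
Subtract solutions that violate a single cap (substitute x_i' = x_i − (cap_i+1)): x_1 ≥ 8 gives C(16,3) = 560; x_2 ≥ 7 gives C(17,3) = 680; x_3 ≥ 9 gives C(15,3) = 455; x_4 ≥ 5 gives C(19,3) = 969. Together 2664.
Add back pairs where two caps are both exceeded: 84 + 35 + 165 + 56 + 220 + 120 = 680.
Subtract triples: 0 + 4 + 0 + 1 = 5.
By inclusion–exclusion the count is 2024 − 2664 + 680 − 5 = 35.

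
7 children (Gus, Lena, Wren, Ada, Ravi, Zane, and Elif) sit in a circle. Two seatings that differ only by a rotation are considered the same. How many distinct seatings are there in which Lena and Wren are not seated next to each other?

All circular seatings of 7 people number (6)! = 720.
Seatings with Lena beside Wren: treat them as a block with 2 internal orders, giving 2 × (5)! = 240.
Subtracting, 720 − 240 = 480.

480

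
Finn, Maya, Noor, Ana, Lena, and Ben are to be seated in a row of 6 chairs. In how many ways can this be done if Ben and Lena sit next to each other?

240

Glue Ben and Lena into one block (2 internal orders), leaving 5 units to arrange in a row.
That gives 2 × 5! = 2 × 120 = 240.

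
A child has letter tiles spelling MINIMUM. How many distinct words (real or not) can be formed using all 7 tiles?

420

The 7 letters of MINIMUM have repeats: I appearing twice and M appearing 3 times.
Dividing 7! = 5040 by 3!·2! = 12 for the repeated letters gives 420.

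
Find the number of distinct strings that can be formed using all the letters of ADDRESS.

The 7 letters of ADDRESS have repeats: D appearing twice and S appearing twice.
The number of distinct arrangements is 7!/(2!·2!) = 5040/4 = 1260.

1260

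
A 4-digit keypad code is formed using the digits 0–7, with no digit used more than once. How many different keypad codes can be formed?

With no repetition, fill the 4 digits in order: 8 choices, then 7, down to 5.
8 × 7 × 6 × 5 = 1680.

1680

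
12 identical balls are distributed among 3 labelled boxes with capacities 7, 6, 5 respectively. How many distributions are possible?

27

By stars and bars, unrestricted non-negative solutions to x_1+…+x_3 = 12 number C(12+2,2) = 91.
Subtract solutions that violate a single cap (substitute x_i' = x_i − (cap_i+1)): x_1 ≥ 8 gives C(6,2) = 15; x_2 ≥ 7 gives C(7,2) = 21; x_3 ≥ 6 gives C(8,2) = 28. Together 64.
No two caps can be exceeded simultaneously, so the pair terms are all 0.
By inclusion–exclusion the count is 91 − 64 + 0 = 27.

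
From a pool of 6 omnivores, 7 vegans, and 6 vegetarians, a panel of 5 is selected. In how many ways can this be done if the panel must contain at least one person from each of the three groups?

8295

Total 5-person selections from all 19: C(19,5) = 11628.
Subtract selections that omit an entire group: no omnivores → C(13,5) = 1287; no vegans → C(12,5) = 792; no vegetarians → C(13,5) = 1287.
Add back selections omitting two groups (i.e. drawn from a single group): C(6,5) + C(7,5) + C(6,5) = 33.
By inclusion–exclusion: 11628 − 3366 + 33 = 8295.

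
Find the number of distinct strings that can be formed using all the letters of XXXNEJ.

Letter multiplicities in XXXNEJ: E×1, J×1, N×1, X×3.
Dividing 6! = 720 by 3! = 6 for the repeated letters gives 120.

120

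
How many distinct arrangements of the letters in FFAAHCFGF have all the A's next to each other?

1680

Treat the 2 copies of A as a single block. The multiset to arrange is then {AA, C, F, F, F, F, G, H}, 8 items in all.
That gives (8)!/(4!) = 1680 arrangements.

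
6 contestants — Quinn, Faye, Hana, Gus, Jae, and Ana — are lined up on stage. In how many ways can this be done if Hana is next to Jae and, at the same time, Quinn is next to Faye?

96

Treat {Hana,Jae} as one block (2 orders) and {Quinn,Faye} as another (2 orders).
That leaves 4 units to arrange: 2 × 2 × 4! = 4 × 24 = 96.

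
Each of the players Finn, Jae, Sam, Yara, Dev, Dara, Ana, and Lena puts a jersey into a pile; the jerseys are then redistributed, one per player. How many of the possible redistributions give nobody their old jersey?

14833

This is the derangement count D_8: permutations of 8 items with no fixed point.
By inclusion–exclusion this is Σ_{j=0}^{8} (−1)^j C(8,j)·(8−j)!.
Computing: 40320 − 40320 + 20160 − 6720 + 1680 − 336 + 56 − 8 + 1 = 14833.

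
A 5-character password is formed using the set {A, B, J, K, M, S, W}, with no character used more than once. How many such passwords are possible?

2520

This is a permutation of 5 out of 7: P(7,5) = 7!/2!.
That product is 7 × 6 × 5 × 4 × 3 = 2520.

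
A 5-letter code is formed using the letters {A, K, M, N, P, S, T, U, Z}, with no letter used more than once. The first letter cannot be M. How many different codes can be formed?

13440

The first letter has 9−1 = 8 choices (anything except M).
The remaining 4 letters are filled from the other 8 symbols without repetition: 8 × 7 × 6 × 5 = 1680.
Total: 8 × 1680 = 13440.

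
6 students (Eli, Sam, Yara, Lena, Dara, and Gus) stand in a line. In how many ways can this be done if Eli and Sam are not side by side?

There are 6! = 720 arrangements in all. If Eli and Sam are adjacent, merging them into one block gives 2·(5)! = 240 arrangements.
Complementary counting: 720 − 240 = 480.

480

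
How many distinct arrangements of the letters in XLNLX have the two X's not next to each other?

18

There are 5!/(2!·2!) = 30 arrangements of XLNLX in total.
If the two X's are adjacent, glue them into one block, leaving 4 items to arrange: (4)!/(2!) = 12 ways.
Subtracting, 30 − 12 = 18 arrangements keep the X's apart.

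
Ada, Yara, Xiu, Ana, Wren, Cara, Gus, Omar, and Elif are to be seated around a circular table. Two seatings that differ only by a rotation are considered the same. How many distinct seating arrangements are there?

40320

Fix one person's seat to break rotational symmetry; the remaining 8 people can be arranged in (8)! = 40320 ways.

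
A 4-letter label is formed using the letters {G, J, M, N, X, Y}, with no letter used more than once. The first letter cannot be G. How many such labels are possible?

The first letter has 6−1 = 5 choices (anything except G).
The remaining 3 letters are filled from the other 5 symbols without repetition: 5 × 4 × 3 = 60.
Total: 5 × 60 = 300.

300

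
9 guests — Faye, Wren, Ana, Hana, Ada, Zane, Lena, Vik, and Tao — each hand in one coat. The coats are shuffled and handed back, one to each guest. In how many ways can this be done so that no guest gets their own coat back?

Let Aᵢ be the assignments in which guest i gets their own coat. We want the size of the complement of A₁∪…∪A_9.
By inclusion–exclusion this is Σ_{j=0}^{9} (−1)^j C(9,j)·(9−j)!.
Computing: 362880 − 362880 + 181440 − 60480 + 15120 − 3024 + 504 − 72 + 9 − 1 = 133496.

133496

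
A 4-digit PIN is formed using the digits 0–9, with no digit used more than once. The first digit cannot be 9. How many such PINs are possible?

The first digit has 10−1 = 9 choices (anything except 9).
The remaining 3 digits are filled from the other 9 symbols without repetition: 9 × 8 × 7 = 504.
Total: 9 × 504 = 4536.

4536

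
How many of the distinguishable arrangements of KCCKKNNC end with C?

With the last slot taken by C, it remains to arrange the other 7 letters (KCKKNNC).
Those 7 letters have C appearing twice, K appearing 3 times, and N appearing twice, giving (7)!/(3!·2!·2!) = 210.

210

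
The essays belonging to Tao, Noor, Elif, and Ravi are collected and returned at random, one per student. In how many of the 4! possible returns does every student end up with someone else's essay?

9

Count assignments avoiding every fixed point. For any j of the 4 students fixed to their own essay, the other 4−j can be arranged in (4−j)! ways.
By inclusion–exclusion this is Σ_{j=0}^{4} (−1)^j C(4,j)·(4−j)!.
Computing: 24 − 24 + 12 − 4 + 1 = 9.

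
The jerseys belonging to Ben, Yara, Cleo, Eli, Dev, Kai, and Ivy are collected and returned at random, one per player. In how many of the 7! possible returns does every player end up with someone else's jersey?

1854

This is the derangement count D_7: permutations of 7 items with no fixed point.
By inclusion–exclusion this is Σ_{j=0}^{7} (−1)^j C(7,j)·(7−j)!.
Computing: 5040 − 5040 + 2520 − 840 + 210 − 42 + 7 − 1 = 1854.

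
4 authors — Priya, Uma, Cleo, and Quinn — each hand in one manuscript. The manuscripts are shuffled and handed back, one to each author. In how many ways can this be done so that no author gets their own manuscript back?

9

Let Aᵢ be the assignments in which author i gets their own manuscript. We want the size of the complement of A₁∪…∪A_4.
By inclusion–exclusion this is Σ_{j=0}^{4} (−1)^j C(4,j)·(4−j)!.
Computing: 24 − 24 + 12 − 4 + 1 = 9.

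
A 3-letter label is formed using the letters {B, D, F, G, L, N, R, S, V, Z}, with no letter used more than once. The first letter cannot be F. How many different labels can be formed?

The first letter has 10−1 = 9 choices (anything except F).
The remaining 2 letters are filled from the other 9 symbols without repetition: 9 × 8 = 72.
Total: 9 × 72 = 648.

648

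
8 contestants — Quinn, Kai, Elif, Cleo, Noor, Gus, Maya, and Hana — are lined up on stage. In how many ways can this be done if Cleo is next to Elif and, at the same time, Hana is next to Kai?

2880

Treat {Cleo,Elif} as one block (2 orders) and {Hana,Kai} as another (2 orders).
That leaves 6 units to arrange: 2 × 2 × 6! = 4 × 720 = 2880.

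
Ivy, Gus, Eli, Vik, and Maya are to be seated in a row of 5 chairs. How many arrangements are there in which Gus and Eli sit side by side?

48

Glue Gus and Eli into one block (2 internal orders), leaving 4 units to arrange in a row.
So the count is 2·(4)! = 48.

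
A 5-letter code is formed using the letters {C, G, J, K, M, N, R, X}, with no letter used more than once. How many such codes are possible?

With no repetition, fill the 5 letters in order: 8 choices, then 7, down to 4.
That product is 8 × 7 × 6 × 5 × 4 = 6720.

6720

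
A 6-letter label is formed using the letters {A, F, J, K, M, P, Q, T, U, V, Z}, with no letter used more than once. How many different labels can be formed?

332640

Choose and order 6 of the 11 symbols: the first letter has 11 options, the next 10, and so on down to 6.
That product is 11 × 10 × 9 × 8 × 7 × 6 = 332640.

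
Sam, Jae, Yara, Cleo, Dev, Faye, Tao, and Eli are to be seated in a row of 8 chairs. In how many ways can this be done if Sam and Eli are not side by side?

30240

Of the 8! = 40320 arrangements, those with Sam and Eli adjacent number 2 × 7! = 10080 (treat the pair as a block with 2 internal orders).
So 40320 − 10080 = 30240 arrangements keep them apart.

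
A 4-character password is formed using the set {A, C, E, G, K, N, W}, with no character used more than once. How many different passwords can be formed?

This is a permutation of 4 out of 7: P(7,4) = 7!/3!.
That product is 7 × 6 × 5 × 4 = 840.

840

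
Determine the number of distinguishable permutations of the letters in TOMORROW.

TOMORROW has 8 letters with O appearing 3 times and R appearing twice.
The number of distinct arrangements is 8!/(3!·2!) = 40320/12 = 3360.

3360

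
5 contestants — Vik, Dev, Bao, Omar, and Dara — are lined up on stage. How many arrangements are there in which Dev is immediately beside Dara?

48

Glue Dev and Dara into one block (2 internal orders), leaving 4 units to arrange in a row.
That gives 2 × 4! = 2 × 24 = 48.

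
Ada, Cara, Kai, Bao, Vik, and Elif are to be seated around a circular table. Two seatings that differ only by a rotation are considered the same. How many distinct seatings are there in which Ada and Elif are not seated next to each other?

Without the restriction there are (5)! = 120 seatings.
Those with Ada next to Elif: fuse the pair into one unit and seat 5 units around a circle — 2·(4)! = 48.
Subtracting, 120 − 48 = 72.

72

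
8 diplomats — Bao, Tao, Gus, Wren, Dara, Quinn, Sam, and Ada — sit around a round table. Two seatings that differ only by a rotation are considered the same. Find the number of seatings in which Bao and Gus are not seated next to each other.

All circular seatings of 8 people number (7)! = 5040.
Those with Bao next to Gus: fuse the pair into one unit and seat 7 units around a circle — 2·(6)! = 1440.
Subtracting, 5040 − 1440 = 3600.

3600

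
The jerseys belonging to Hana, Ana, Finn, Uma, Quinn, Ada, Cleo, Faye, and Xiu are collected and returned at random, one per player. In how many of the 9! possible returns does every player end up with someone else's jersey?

Count assignments avoiding every fixed point. For any j of the 9 players fixed to their old jersey, the other 9−j can be arranged in (9−j)! ways.
By inclusion–exclusion this is Σ_{j=0}^{9} (−1)^j C(9,j)·(9−j)!.
Computing: 362880 − 362880 + 181440 − 60480 + 15120 − 3024 + 504 − 72 + 9 − 1 = 133496.

133496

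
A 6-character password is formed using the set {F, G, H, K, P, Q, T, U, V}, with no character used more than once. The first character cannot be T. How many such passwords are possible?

53760

The first character has 9−1 = 8 choices (anything except T).
The remaining 5 characters are filled from the other 8 symbols without repetition: 8 × 7 × 6 × 5 × 4 = 6720.
Total: 8 × 6720 = 53760.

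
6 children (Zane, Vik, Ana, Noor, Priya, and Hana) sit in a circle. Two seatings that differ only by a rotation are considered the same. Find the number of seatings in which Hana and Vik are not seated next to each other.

All circular seatings of 6 people number (5)! = 120.
Seatings with Hana beside Vik: treat them as a block with 2 internal orders, giving 2 × (4)! = 48.
Subtracting, 120 − 48 = 72.

72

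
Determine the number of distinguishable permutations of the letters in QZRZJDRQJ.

Letter multiplicities in QZRZJDRQJ: D×1, J×2, Q×2, R×2, Z×2.
So there are 9! / (2!·2!·2!·2!) = 22680 distinguishable arrangements.

22680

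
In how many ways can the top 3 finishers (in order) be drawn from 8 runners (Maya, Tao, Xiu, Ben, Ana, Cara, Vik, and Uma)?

There are 8 choices for 1st place, 7 for 2nd, and 6 for 3rd.
That gives 8 × 7 × 6 = 336.

336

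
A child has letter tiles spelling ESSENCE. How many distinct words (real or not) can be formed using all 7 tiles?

420

The 7 letters of ESSENCE have repeats: E appearing 3 times and S appearing twice.
Dividing 7! = 5040 by 3!·2! = 12 for the repeated letters gives 420.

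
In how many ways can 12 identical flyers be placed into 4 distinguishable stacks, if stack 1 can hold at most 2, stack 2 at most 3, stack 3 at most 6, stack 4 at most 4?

19

Without the upper bounds there are C(15,3) = 455 ways to split 12 among 4 stacks.
Subtract solutions that violate a single cap (substitute x_i' = x_i − (cap_i+1)): x_1 ≥ 3 gives C(12,3) = 220; x_2 ≥ 4 gives C(11,3) = 165; x_3 ≥ 7 gives C(8,3) = 56; x_4 ≥ 5 gives C(10,3) = 120. Together 561.
Add back pairs where two caps are both exceeded: 56 + 10 + 35 + 4 + 20 + 1 = 126.
Subtract triples: 0 + 1 + 0 + 0 = 1.
By inclusion–exclusion the count is 455 − 561 + 126 − 1 = 19.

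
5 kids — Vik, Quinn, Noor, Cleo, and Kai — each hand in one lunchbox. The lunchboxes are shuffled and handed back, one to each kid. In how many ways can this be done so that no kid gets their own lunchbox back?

44

Let Aᵢ be the assignments in which kid i gets their own lunchbox. We want the size of the complement of A₁∪…∪A_5.
By inclusion–exclusion this is Σ_{j=0}^{5} (−1)^j C(5,j)·(5−j)!.
Computing: 120 − 120 + 60 − 20 + 5 − 1 = 44.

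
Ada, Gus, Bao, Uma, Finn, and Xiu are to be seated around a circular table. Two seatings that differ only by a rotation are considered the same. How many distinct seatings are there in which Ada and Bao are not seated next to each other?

Without the restriction there are (5)! = 120 seatings.
Those with Ada next to Bao: fuse the pair into one unit and seat 5 units around a circle — 2·(4)! = 48.
Subtracting, 120 − 48 = 72.

72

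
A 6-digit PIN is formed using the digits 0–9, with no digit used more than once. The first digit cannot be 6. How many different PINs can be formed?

The first digit has 10−1 = 9 choices (anything except 6).
The remaining 5 digits are filled from the other 9 symbols without repetition: 9 × 8 × 7 × 6 × 5 = 15120.
Total: 9 × 15120 = 136080.

136080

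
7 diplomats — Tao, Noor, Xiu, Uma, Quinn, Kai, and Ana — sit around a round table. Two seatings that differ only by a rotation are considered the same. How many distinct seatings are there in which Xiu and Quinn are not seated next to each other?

Without the restriction there are (6)! = 720 seatings.
Those with Xiu next to Quinn: fuse the pair into one unit and seat 6 units around a circle — 2·(5)! = 240.
Subtracting, 720 − 240 = 480.

480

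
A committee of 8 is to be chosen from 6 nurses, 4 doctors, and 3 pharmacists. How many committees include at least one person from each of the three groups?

1233

Total 8-person selections from all 13: C(13,8) = 1287.
Selections missing a whole group: no nurses → C(7,8) = 0; no doctors → C(9,8) = 9; no pharmacists → C(10,8) = 45.
Add back selections omitting two groups (i.e. drawn from a single group): C(6,8) + C(4,8) + C(3,8) = 0.
By inclusion–exclusion: 1287 − 54 + 0 = 1233.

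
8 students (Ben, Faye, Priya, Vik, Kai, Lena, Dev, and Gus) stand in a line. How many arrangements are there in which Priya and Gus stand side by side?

10080

Place the 6 others and the Priya-Gus pair as 7 objects in a line; the pair has 2 internal arrangements.
So the count is 2·(7)! = 10080.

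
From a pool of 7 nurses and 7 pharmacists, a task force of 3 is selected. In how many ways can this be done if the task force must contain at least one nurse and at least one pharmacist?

294

Unrestricted: C(14,3) = 364 ways to pick any 3 of the 14.
Selections missing a whole group: no nurses → C(7,3) = 35; no pharmacists → C(7,3) = 35.
Both groups omitted at once is impossible, so 364 − 70 = 294.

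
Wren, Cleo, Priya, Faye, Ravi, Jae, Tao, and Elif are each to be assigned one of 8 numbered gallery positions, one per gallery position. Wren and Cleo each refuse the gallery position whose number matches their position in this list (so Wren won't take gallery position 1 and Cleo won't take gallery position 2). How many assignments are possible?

Let Aᵢ (for i ∈ {1, 2}) be the placements that put person i in their forbidden gallery position. Any j of these fix j positions, leaving (8−j)! ways to fill the rest, and there are C(2,j) ways to pick which j.
By inclusion–exclusion, the number of valid placements is Σ_{j=0}^{2} (−1)^j C(2,j)·(8−j)!.
Computing: 40320 − 10080 + 720 = 30960.

30960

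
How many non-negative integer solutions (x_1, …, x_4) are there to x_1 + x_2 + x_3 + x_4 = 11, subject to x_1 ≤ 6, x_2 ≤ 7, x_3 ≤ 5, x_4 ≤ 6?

Without the upper bounds there are C(14,3) = 364 ways to split 11 among 4 variables.
Subtract solutions that violate a single cap (substitute x_i' = x_i − (cap_i+1)): x_1 ≥ 7 gives C(7,3) = 35; x_2 ≥ 8 gives C(6,3) = 20; x_3 ≥ 6 gives C(8,3) = 56; x_4 ≥ 7 gives C(7,3) = 35. Together 146.
No two caps can be exceeded simultaneously, so the pair terms are all 0.
By inclusion–exclusion the count is 364 − 146 + 0 = 218.

218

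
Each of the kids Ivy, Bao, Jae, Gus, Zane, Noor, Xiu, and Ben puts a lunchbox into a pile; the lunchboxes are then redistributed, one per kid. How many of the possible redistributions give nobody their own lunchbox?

14833

Count assignments avoiding every fixed point. For any j of the 8 kids fixed to their own lunchbox, the other 8−j can be arranged in (8−j)! ways.
By inclusion–exclusion this is Σ_{j=0}^{8} (−1)^j C(8,j)·(8−j)!.
Computing: 40320 − 40320 + 20160 − 6720 + 1680 − 336 + 56 − 8 + 1 = 14833.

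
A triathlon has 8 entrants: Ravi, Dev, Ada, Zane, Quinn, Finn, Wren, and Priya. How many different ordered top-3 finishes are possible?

This is an ordered selection of 3 from 8: P(8,3).
That gives 8 × 7 × 6 = 336.

336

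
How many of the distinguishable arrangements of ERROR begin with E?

4

Fix E in the first position and arrange the remaining 4 letters.
Those 4 letters have R appearing 3 times, giving (4)!/(3!) = 4.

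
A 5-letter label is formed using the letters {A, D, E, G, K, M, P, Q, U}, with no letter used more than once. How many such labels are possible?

Choose and order 5 of the 9 symbols: the first letter has 9 options, the next 8, and so on down to 5.
9 × 8 × 7 × 6 × 5 = 15120.

15120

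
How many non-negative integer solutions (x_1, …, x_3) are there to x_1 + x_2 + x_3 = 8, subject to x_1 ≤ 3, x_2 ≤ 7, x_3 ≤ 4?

19

By stars and bars, unrestricted non-negative solutions to x_1+…+x_3 = 8 number C(8+2,2) = 45.
Subtract solutions that violate a single cap (substitute x_i' = x_i − (cap_i+1)): x_1 ≥ 4 gives C(6,2) = 15; x_2 ≥ 8 gives C(2,2) = 1; x_3 ≥ 5 gives C(5,2) = 10. Together 26.
No two caps can be exceeded simultaneously, so the pair terms are all 0.
By inclusion–exclusion the count is 45 − 26 + 0 = 19.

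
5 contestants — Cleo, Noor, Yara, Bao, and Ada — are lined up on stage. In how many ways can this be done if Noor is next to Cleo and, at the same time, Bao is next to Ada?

Treat {Noor,Cleo} as one block (2 orders) and {Bao,Ada} as another (2 orders).
That leaves 3 units to arrange: 2 × 2 × 3! = 4 × 6 = 24.

24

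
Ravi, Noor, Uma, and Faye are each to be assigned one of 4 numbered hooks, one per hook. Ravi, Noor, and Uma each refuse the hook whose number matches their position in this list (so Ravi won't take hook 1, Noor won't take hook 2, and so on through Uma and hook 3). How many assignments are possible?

11

Let Aᵢ (for i ∈ {1, 2, 3}) be the placements that put person i in their forbidden hook. Any j of these fix j positions, leaving (4−j)! ways to fill the rest, and there are C(3,j) ways to pick which j.
By inclusion–exclusion, the number of valid placements is Σ_{j=0}^{3} (−1)^j C(3,j)·(4−j)!.
Computing: 24 − 18 + 6 − 1 = 11.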